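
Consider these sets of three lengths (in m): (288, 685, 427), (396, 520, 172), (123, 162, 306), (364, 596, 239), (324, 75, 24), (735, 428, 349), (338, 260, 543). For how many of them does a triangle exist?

(288,427,685): 288+427 > 685 → valid
(172,396,520): 172+396 > 520 → valid
(123,162,306): 123+162 ≤ 306 → not valid
(239,364,596): 239+364 > 596 → valid
(24,75,324): 24+75 ≤ 324 → not valid
(349,428,735): 349+428 > 735 → valid
(260,338,543): 260+338 > 543 → valid
5 of the 7 triples form a triangle.

5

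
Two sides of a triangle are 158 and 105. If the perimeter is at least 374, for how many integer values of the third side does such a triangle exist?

Triangle inequality: 53 < x < 263. Perimeter ≥ 374 gives x ≥ 374 − 158 − 105 = 111.
So 111 ≤ x < 263; integers 111 through 262: 152 values.

152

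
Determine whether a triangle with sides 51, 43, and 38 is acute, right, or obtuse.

acute

Compare the square of the longest side to the sum of squares of the other two: 38² + 43² = 3293 > 2601 = 51².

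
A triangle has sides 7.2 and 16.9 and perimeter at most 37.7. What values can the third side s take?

9.7 < s ≤ 13.6

Triangle inequality alone gives 9.7 < s < 24.1.
The perimeter condition gives s ≤ 37.7 − 7.2 − 16.9 = 13.6.
Intersecting the two: 9.7 < s ≤ 13.6.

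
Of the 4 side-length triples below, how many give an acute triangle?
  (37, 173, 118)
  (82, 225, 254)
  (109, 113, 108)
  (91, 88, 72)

(37,173,118): 37+118 ≤ 173, not a triangle
(82,225,254): 82²+225² = 57349 < 64516 = 254² → obtuse
(109,113,108): 108²+109² = 23545 > 12769 = 113² → acute
(91,88,72): 72²+88² = 12928 > 8281 = 91² → acute
2 of the 4 are acute.

2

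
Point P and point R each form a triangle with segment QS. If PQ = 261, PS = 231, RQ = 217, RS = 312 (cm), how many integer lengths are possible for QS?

396

From triangle PQS: 30 < QS < 492.
From triangle RQS: 95 < QS < 529.
Intersection: 95 < QS < 492, so integers 96 through 491: 396 values.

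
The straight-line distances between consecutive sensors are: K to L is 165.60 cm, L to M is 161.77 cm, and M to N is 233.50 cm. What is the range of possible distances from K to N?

The maximum is all hops collinear in one direction: 165.60 + 161.77 + 233.50 = 560.87.
The longest hop is 233.50; the others sum to 327.37. Since 233.50 ≤ 327.37, the path can fold back on itself completely, so the minimum distance is 0.

0 ≤ KN ≤ 560.87 cm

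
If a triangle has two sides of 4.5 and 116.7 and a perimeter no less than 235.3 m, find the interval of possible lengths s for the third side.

114.1 ≤ s < 121.2 m

Triangle inequality alone gives 112.2 < s < 121.2.
The perimeter condition gives s ≥ 235.3 − 4.5 − 116.7 = 114.1.
Intersecting the two: 114.1 ≤ s < 121.2.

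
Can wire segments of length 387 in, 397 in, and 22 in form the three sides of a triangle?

Yes

The longest side is 397, and the other two sum to 409.
Since 409 > 397, the triangle inequality holds.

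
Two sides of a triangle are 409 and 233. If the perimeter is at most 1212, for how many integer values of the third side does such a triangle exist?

394

Triangle inequality: 176 < x < 642. Perimeter ≤ 1212 gives x ≤ 1212 − 409 − 233 = 570.
So 176 < x ≤ 570; integers 177 through 570: 394 values.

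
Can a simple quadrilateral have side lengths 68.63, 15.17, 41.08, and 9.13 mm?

No

For a quadrilateral, each side must be shorter than the sum of the others.
Here the longest side is 68.63, but the remaining 3 sides sum to only 65.38.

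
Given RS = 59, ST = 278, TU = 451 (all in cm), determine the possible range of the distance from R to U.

The maximum is all hops collinear in one direction: 59 + 278 + 451 = 788.
The longest hop is 451; the others sum to 337. Folding the others back against it leaves at least 451 − 337 = 114.

114 ≤ RU ≤ 788 cm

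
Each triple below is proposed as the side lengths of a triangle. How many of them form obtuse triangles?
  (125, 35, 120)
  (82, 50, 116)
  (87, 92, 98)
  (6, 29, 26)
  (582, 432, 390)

2

(125,35,120): 35²+120² = 15625 = 125² → right
(82,50,116): 50²+82² = 9224 < 13456 = 116² → obtuse
(87,92,98): 87²+92² = 16033 > 9604 = 98² → acute
(6,29,26): 6²+26² = 712 < 841 = 29² → obtuse
(582,432,390): 390²+432² = 338724 = 582² → right
2 of the 5 are obtuse.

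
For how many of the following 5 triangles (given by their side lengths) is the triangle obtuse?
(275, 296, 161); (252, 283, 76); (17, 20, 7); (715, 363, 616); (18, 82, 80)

(275,296,161): 161²+275² = 101546 > 87616 = 296² → acute
(252,283,76): 76²+252² = 69280 < 80089 = 283² → obtuse
(17,20,7): 7²+17² = 338 < 400 = 20² → obtuse
(715,363,616): 363²+616² = 511225 = 715² → right
(18,82,80): 18²+80² = 6724 = 82² → right
2 of the 5 are obtuse.

2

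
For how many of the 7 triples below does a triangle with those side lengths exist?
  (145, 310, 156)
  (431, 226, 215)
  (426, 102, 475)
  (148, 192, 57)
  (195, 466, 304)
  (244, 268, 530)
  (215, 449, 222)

4

(145,156,310): 145+156 ≤ 310 → not valid
(215,226,431): 215+226 > 431 → valid
(102,426,475): 102+426 > 475 → valid
(57,148,192): 57+148 > 192 → valid
(195,304,466): 195+304 > 466 → valid
(244,268,530): 244+268 ≤ 530 → not valid
(215,222,449): 215+222 ≤ 449 → not valid
4 of the 7 triples form a triangle.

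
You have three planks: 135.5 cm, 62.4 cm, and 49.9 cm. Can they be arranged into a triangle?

No

The longest side is 135.5, but the other two sum to only 112.3.
112.3 < 135.5, so the triangle inequality fails.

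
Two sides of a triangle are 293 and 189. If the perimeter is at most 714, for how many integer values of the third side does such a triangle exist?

Triangle inequality: 104 < x < 482. Perimeter ≤ 714 gives x ≤ 714 − 293 − 189 = 232.
So 104 < x ≤ 232; integers 105 through 232: 128 values.

128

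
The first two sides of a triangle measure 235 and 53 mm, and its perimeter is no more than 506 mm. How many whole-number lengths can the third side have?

Triangle inequality: 182 < x < 288. Perimeter ≤ 506 gives x ≤ 506 − 235 − 53 = 218.
So 182 < x ≤ 218; integers 183 through 218: 36 values.

36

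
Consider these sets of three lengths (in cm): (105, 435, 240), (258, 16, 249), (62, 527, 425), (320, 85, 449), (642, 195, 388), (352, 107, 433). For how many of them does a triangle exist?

(105,240,435): 105+240 ≤ 435 → not valid
(16,249,258): 16+249 > 258 → valid
(62,425,527): 62+425 ≤ 527 → not valid
(85,320,449): 85+320 ≤ 449 → not valid
(195,388,642): 195+388 ≤ 642 → not valid
(107,352,433): 107+352 > 433 → valid
2 of the 6 triples form a triangle.

2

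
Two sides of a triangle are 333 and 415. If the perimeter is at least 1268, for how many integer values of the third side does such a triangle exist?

228

Triangle inequality: 82 < x < 748. Perimeter ≥ 1268 gives x ≥ 1268 − 333 − 415 = 520.
So 520 ≤ x < 748; integers 520 through 747: 228 values.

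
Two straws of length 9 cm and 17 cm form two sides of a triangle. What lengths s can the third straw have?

By the triangle inequality, s must be less than 9 + 17 = 26 and greater than |9 − 17| = 8.

8 < s < 26 (cm)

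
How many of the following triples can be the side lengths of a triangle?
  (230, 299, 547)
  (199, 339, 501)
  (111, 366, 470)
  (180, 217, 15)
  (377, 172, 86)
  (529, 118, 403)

2

(230,299,547): 230+299 ≤ 547 → not valid
(199,339,501): 199+339 > 501 → valid
(111,366,470): 111+366 > 470 → valid
(15,180,217): 15+180 ≤ 217 → not valid
(86,172,377): 86+172 ≤ 377 → not valid
(118,403,529): 118+403 ≤ 529 → not valid
2 of the 6 triples form a triangle.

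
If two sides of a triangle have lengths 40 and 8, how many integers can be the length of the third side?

The third side lies in the open interval (32, 48).
Integers from 33 to 47 inclusive: 47 − 33 + 1 = 15.

15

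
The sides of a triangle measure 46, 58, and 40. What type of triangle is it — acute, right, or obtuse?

acute

Compare the square of the longest side to the sum of squares of the other two: 40² + 46² = 3716 > 3364 = 58².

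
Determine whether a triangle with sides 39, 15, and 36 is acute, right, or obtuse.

Compare the square of the longest side to the sum of squares of the other two: 15² + 36² = 1521 = 39².

right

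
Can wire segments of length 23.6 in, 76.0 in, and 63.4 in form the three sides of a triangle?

Yes

The longest side is 76.0, and the other two sum to 87.0.
Since 87.0 > 76.0, the triangle inequality holds.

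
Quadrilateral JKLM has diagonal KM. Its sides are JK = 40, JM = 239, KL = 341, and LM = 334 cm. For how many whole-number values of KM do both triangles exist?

79

From triangle JKM: 199 < KM < 279.
From triangle LKM: 7 < KM < 675.
Intersection: 199 < KM < 279, so integers 200 through 278: 79 values.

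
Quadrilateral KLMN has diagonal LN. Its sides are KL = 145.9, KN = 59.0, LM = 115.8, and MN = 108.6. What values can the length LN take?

86.9 < LN < 204.9

From triangle KLN: |145.9 − 59.0| < LN < 145.9 + 59.0, i.e. 86.9 < LN < 204.9.
From triangle MLN: 7.2 < LN < 224.4.
Both must hold, so LN lies in the intersection.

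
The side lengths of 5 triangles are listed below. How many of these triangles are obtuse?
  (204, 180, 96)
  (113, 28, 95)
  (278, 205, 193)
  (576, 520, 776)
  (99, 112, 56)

(204,180,96): 96²+180² = 41616 = 204² → right
(113,28,95): 28²+95² = 9809 < 12769 = 113² → obtuse
(278,205,193): 193²+205² = 79274 > 77284 = 278² → acute
(576,520,776): 520²+576² = 602176 = 776² → right
(99,112,56): 56²+99² = 12937 > 12544 = 112² → acute
1 of the 5 is obtuse.

1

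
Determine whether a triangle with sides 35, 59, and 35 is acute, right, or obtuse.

Compare the square of the longest side to the sum of squares of the other two: 35² + 35² = 2450 < 3481 = 59².

obtuse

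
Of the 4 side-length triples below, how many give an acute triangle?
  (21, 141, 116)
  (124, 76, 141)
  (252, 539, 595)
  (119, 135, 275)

(21,141,116): 21+116 ≤ 141, not a triangle
(124,76,141): 76²+124² = 21152 > 19881 = 141² → acute
(252,539,595): 252²+539² = 354025 = 595² → right
(119,135,275): 119+135 ≤ 275, not a triangle
1 of the 4 is acute.

1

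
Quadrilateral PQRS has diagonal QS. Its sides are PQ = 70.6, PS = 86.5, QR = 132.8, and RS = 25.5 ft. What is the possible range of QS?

From triangle PQS: |70.6 − 86.5| < QS < 70.6 + 86.5, i.e. 15.9 < QS < 157.1.
From triangle RQS: 107.3 < QS < 158.3.
Both must hold, so QS lies in the intersection.

107.3 < QS < 157.1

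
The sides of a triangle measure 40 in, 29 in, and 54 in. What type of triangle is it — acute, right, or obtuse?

Compare the square of the longest side to the sum of squares of the other two: 29² + 40² = 2441 < 2916 = 54².

obtuse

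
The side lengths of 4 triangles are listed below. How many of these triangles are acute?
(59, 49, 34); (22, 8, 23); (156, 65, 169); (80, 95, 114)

(59,49,34): 34²+49² = 3557 > 3481 = 59² → acute
(22,8,23): 8²+22² = 548 > 529 = 23² → acute
(156,65,169): 65²+156² = 28561 = 169² → right
(80,95,114): 80²+95² = 15425 > 12996 = 114² → acute
3 of the 4 are acute.

3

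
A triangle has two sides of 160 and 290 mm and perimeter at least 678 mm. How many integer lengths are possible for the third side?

222

Triangle inequality: 130 < x < 450. Perimeter ≥ 678 gives x ≥ 678 − 160 − 290 = 228.
So 228 ≤ x < 450; integers 228 through 449: 222 values.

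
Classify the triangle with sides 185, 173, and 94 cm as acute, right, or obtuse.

Compare the square of the longest side to the sum of squares of the other two: 94² + 173² = 38765 > 34225 = 185².

acute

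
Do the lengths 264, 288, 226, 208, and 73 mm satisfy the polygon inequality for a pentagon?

Yes

A pentagon exists iff every side is shorter than the sum of the others — equivalently, the longest side is less than the sum of the rest.
Longest side 288 < 771 (sum of the remaining 4), so yes.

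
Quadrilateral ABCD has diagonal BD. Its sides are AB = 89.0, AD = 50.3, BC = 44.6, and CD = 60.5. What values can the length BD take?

38.7 < BD < 105.1

From triangle ABD: |89.0 − 50.3| < BD < 89.0 + 50.3, i.e. 38.7 < BD < 139.3.
From triangle CBD: 15.9 < BD < 105.1.
Both must hold, so BD lies in the intersection.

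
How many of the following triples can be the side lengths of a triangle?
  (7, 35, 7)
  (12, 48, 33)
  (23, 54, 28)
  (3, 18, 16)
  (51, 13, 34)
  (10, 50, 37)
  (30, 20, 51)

1

(7,7,35): 7+7 ≤ 35 → not valid
(12,33,48): 12+33 ≤ 48 → not valid
(23,28,54): 23+28 ≤ 54 → not valid
(3,16,18): 3+16 > 18 → valid
(13,34,51): 13+34 ≤ 51 → not valid
(10,37,50): 10+37 ≤ 50 → not valid
(20,30,51): 20+30 ≤ 51 → not valid
1 of the 7 triples forms a triangle.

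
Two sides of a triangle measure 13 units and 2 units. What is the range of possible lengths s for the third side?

By the triangle inequality, s must be less than 13 + 2 = 15 and greater than |13 − 2| = 11.

11 < s < 15 (units)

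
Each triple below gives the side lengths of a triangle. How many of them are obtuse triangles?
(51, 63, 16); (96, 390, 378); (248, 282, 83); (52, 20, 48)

2

(51,63,16): 16²+51² = 2857 < 3969 = 63² → obtuse
(96,390,378): 96²+378² = 152100 = 390² → right
(248,282,83): 83²+248² = 68393 < 79524 = 282² → obtuse
(52,20,48): 20²+48² = 2704 = 52² → right
2 of the 4 are obtuse.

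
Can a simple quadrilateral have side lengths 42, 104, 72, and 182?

A quadrilateral exists iff every side is shorter than the sum of the others — equivalently, the longest side is less than the sum of the rest.
Longest side 182 < 218 (sum of the remaining 3), so yes.

Yes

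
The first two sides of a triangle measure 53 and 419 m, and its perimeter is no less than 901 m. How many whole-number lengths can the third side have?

Triangle inequality: 366 < x < 472. Perimeter ≥ 901 gives x ≥ 901 − 53 − 419 = 429.
So 429 ≤ x < 472; integers 429 through 471: 43 values.

43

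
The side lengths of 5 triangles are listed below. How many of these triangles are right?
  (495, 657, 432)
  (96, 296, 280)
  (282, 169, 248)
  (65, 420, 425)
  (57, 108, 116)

(495,657,432): 432²+495² = 431649 = 657² → right
(96,296,280): 96²+280² = 87616 = 296² → right
(282,169,248): 169²+248² = 90065 > 79524 = 282² → acute
(65,420,425): 65²+420² = 180625 = 425² → right
(57,108,116): 57²+108² = 14913 > 13456 = 116² → acute
3 of the 5 are right.

3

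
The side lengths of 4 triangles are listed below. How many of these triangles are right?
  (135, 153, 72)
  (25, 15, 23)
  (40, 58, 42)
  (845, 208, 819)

3

(135,153,72): 72²+135² = 23409 = 153² → right
(25,15,23): 15²+23² = 754 > 625 = 25² → acute
(40,58,42): 40²+42² = 3364 = 58² → right
(845,208,819): 208²+819² = 714025 = 845² → right
3 of the 4 are right.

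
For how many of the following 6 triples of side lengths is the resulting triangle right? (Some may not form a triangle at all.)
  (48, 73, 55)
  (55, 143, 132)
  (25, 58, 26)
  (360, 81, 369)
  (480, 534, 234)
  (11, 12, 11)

4

(48,73,55): 48²+55² = 5329 = 73² → right
(55,143,132): 55²+132² = 20449 = 143² → right
(25,58,26): 25+26 ≤ 58, not a triangle
(360,81,369): 81²+360² = 136161 = 369² → right
(480,534,234): 234²+480² = 285156 = 534² → right
(11,12,11): 11²+11² = 242 > 144 = 12² → acute
4 of the 6 are right.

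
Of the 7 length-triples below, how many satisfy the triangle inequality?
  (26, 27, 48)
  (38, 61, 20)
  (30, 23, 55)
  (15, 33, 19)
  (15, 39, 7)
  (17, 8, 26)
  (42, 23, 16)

2

(26,27,48): 26+27 > 48 → valid
(20,38,61): 20+38 ≤ 61 → not valid
(23,30,55): 23+30 ≤ 55 → not valid
(15,19,33): 15+19 > 33 → valid
(7,15,39): 7+15 ≤ 39 → not valid
(8,17,26): 8+17 ≤ 26 → not valid
(16,23,42): 16+23 ≤ 42 → not valid
2 of the 7 triples form a triangle.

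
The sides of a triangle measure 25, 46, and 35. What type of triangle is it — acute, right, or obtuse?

obtuse

Compare the square of the longest side to the sum of squares of the other two: 25² + 35² = 1850 < 2116 = 46².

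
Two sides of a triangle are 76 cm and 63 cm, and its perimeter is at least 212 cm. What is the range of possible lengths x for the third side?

Triangle inequality alone gives 13 < x < 139.
The perimeter condition gives x ≥ 212 − 76 − 63 = 73.
Intersecting the two: 73 ≤ x < 139.

73 ≤ x < 139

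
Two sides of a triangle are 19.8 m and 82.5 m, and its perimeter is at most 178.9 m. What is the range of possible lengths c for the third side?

Triangle inequality alone gives 62.7 < c < 102.3.
The perimeter condition gives c ≤ 178.9 − 19.8 − 82.5 = 76.6.
Intersecting the two: 62.7 < c ≤ 76.6.

62.7 < c ≤ 76.6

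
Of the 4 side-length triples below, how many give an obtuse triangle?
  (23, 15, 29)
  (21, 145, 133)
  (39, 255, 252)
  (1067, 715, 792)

(23,15,29): 15²+23² = 754 < 841 = 29² → obtuse
(21,145,133): 21²+133² = 18130 < 21025 = 145² → obtuse
(39,255,252): 39²+252² = 65025 = 255² → right
(1067,715,792): 715²+792² = 1138489 = 1067² → right
2 of the 4 are obtuse.

2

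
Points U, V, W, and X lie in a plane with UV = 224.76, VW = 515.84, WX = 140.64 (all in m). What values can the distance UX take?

150.44 ≤ UX ≤ 881.24 m

The maximum is all hops collinear in one direction: 224.76 + 515.84 + 140.64 = 881.24.
The longest hop is 515.84; the others sum to 365.40. Folding the others back against it leaves at least 515.84 − 365.40 = 150.44.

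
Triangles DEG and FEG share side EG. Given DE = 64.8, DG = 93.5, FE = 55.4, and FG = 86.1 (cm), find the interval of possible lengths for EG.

30.7 < EG < 141.5

From triangle DEG: |64.8 − 93.5| < EG < 64.8 + 93.5, i.e. 28.7 < EG < 158.3.
From triangle FEG: 30.7 < EG < 141.5.
Both must hold, so EG lies in the intersection.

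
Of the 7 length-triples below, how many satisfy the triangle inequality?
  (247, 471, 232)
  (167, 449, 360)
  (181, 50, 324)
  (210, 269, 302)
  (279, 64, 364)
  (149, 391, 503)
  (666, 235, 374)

4

(232,247,471): 232+247 > 471 → valid
(167,360,449): 167+360 > 449 → valid
(50,181,324): 50+181 ≤ 324 → not valid
(210,269,302): 210+269 > 302 → valid
(64,279,364): 64+279 ≤ 364 → not valid
(149,391,503): 149+391 > 503 → valid
(235,374,666): 235+374 ≤ 666 → not valid
4 of the 7 triples form a triangle.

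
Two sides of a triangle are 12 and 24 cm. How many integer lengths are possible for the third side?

The third side lies in the open interval (12, 36).
Integers from 13 to 35 inclusive: 35 − 13 + 1 = 23.

23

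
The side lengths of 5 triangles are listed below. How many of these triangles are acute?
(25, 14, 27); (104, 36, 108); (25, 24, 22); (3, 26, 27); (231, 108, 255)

3

(25,14,27): 14²+25² = 821 > 729 = 27² → acute
(104,36,108): 36²+104² = 12112 > 11664 = 108² → acute
(25,24,22): 22²+24² = 1060 > 625 = 25² → acute
(3,26,27): 3²+26² = 685 < 729 = 27² → obtuse
(231,108,255): 108²+231² = 65025 = 255² → right
3 of the 5 are acute.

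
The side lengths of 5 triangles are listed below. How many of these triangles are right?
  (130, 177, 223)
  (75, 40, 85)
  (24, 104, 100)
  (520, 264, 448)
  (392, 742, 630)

(130,177,223): 130²+177² = 48229 < 49729 = 223² → obtuse
(75,40,85): 40²+75² = 7225 = 85² → right
(24,104,100): 24²+100² = 10576 < 10816 = 104² → obtuse
(520,264,448): 264²+448² = 270400 = 520² → right
(392,742,630): 392²+630² = 550564 = 742² → right
3 of the 5 are right.

3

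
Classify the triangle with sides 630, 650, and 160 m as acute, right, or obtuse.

Compare the square of the longest side to the sum of squares of the other two: 160² + 630² = 422500 = 650².

right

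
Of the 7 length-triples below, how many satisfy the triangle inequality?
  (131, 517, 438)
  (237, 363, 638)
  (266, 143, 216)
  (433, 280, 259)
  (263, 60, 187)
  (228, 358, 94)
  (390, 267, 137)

4

(131,438,517): 131+438 > 517 → valid
(237,363,638): 237+363 ≤ 638 → not valid
(143,216,266): 143+216 > 266 → valid
(259,280,433): 259+280 > 433 → valid
(60,187,263): 60+187 ≤ 263 → not valid
(94,228,358): 94+228 ≤ 358 → not valid
(137,267,390): 137+267 > 390 → valid
4 of the 7 triples form a triangle.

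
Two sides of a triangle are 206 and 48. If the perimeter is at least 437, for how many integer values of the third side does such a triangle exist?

71

Triangle inequality: 158 < x < 254. Perimeter ≥ 437 gives x ≥ 437 − 206 − 48 = 183.
So 183 ≤ x < 254; integers 183 through 253: 71 values.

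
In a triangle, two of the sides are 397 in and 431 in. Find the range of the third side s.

34 < s < 828 (in)

By the triangle inequality, s must be less than 397 + 431 = 828 and greater than |397 − 431| = 34.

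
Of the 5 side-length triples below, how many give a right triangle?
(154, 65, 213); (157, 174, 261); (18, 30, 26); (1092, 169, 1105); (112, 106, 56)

1

(154,65,213): 65²+154² = 27941 < 45369 = 213² → obtuse
(157,174,261): 157²+174² = 54925 < 68121 = 261² → obtuse
(18,30,26): 18²+26² = 1000 > 900 = 30² → acute
(1092,169,1105): 169²+1092² = 1221025 = 1105² → right
(112,106,56): 56²+106² = 14372 > 12544 = 112² → acute
1 of the 5 is right.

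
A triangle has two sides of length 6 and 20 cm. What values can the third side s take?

By the triangle inequality, s must be less than 6 + 20 = 26 and greater than |6 − 20| = 14.

14 < s < 26 (cm)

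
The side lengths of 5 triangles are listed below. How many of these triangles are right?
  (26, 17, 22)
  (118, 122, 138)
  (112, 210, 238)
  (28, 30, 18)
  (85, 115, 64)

(26,17,22): 17²+22² = 773 > 676 = 26² → acute
(118,122,138): 118²+122² = 28808 > 19044 = 138² → acute
(112,210,238): 112²+210² = 56644 = 238² → right
(28,30,18): 18²+28² = 1108 > 900 = 30² → acute
(85,115,64): 64²+85² = 11321 < 13225 = 115² → obtuse
1 of the 5 is right.

1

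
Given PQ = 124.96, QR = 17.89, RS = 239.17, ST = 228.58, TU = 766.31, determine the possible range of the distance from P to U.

155.71 ≤ PU ≤ 1376.91

The maximum is all hops collinear in one direction: 124.96 + 17.89 + 239.17 + 228.58 + 766.31 = 1376.91.
The longest hop is 766.31; the others sum to 610.60. Folding the others back against it leaves at least 766.31 − 610.60 = 155.71.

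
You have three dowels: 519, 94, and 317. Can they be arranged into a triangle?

No

The longest side is 519, but the other two sum to only 411.
411 < 519, so the triangle inequality fails.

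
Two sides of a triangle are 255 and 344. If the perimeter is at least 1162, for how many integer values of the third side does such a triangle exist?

Triangle inequality: 89 < x < 599. Perimeter ≥ 1162 gives x ≥ 1162 − 255 − 344 = 563.
So 563 ≤ x < 599; integers 563 through 598: 36 values.

36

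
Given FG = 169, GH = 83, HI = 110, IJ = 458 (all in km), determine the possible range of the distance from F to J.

96 ≤ FJ ≤ 820 km

The maximum is all hops collinear in one direction: 169 + 83 + 110 + 458 = 820.
The longest hop is 458; the others sum to 362. Folding the others back against it leaves at least 458 − 362 = 96.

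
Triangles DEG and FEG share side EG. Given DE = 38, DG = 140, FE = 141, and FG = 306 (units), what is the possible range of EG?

165 < EG < 178

From triangle DEG: |38 − 140| < EG < 38 + 140, i.e. 102 < EG < 178.
From triangle FEG: 165 < EG < 447.
Both must hold, so EG lies in the intersection.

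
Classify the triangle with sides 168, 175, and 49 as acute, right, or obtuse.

right

Compare the square of the longest side to the sum of squares of the other two: 49² + 168² = 30625 = 175².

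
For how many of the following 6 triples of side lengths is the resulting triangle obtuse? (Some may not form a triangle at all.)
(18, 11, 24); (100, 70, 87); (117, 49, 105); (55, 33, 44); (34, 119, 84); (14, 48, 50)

2

(18,11,24): 11²+18² = 445 < 576 = 24² → obtuse
(100,70,87): 70²+87² = 12469 > 10000 = 100² → acute
(117,49,105): 49²+105² = 13426 < 13689 = 117² → obtuse
(55,33,44): 33²+44² = 3025 = 55² → right
(34,119,84): 34+84 ≤ 119, not a triangle
(14,48,50): 14²+48² = 2500 = 50² → right
2 of the 6 are obtuse.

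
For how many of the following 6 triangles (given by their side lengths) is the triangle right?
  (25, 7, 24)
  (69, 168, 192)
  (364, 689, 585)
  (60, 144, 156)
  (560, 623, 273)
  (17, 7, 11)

(25,7,24): 7²+24² = 625 = 25² → right
(69,168,192): 69²+168² = 32985 < 36864 = 192² → obtuse
(364,689,585): 364²+585² = 474721 = 689² → right
(60,144,156): 60²+144² = 24336 = 156² → right
(560,623,273): 273²+560² = 388129 = 623² → right
(17,7,11): 7²+11² = 170 < 289 = 17² → obtuse
4 of the 6 are right.

4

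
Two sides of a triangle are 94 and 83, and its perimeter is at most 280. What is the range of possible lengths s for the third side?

Triangle inequality alone gives 11 < s < 177.
The perimeter condition gives s ≤ 280 − 94 − 83 = 103.
Intersecting the two: 11 < s ≤ 103.

11 < s ≤ 103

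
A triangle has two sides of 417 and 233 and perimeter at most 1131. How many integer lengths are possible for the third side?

297

Triangle inequality: 184 < x < 650. Perimeter ≤ 1131 gives x ≤ 1131 − 417 − 233 = 481.
So 184 < x ≤ 481; integers 185 through 481: 297 values.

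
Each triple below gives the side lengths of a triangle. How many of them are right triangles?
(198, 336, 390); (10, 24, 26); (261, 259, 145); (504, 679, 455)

(198,336,390): 198²+336² = 152100 = 390² → right
(10,24,26): 10²+24² = 676 = 26² → right
(261,259,145): 145²+259² = 88106 > 68121 = 261² → acute
(504,679,455): 455²+504² = 461041 = 679² → right
3 of the 4 are right.

3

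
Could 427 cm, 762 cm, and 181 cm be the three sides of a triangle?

No

The longest side is 762, but the other two sum to only 608.
608 < 762, so the triangle inequality fails.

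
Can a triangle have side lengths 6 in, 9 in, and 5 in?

The longest side is 9, and the other two sum to 11.
Since 11 > 9, the triangle inequality holds.

Yes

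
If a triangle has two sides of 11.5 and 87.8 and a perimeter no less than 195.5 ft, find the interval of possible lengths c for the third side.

96.2 ≤ c < 99.3 ft

Triangle inequality alone gives 76.3 < c < 99.3.
The perimeter condition gives c ≥ 195.5 − 11.5 − 87.8 = 96.2.
Intersecting the two: 96.2 ≤ c < 99.3.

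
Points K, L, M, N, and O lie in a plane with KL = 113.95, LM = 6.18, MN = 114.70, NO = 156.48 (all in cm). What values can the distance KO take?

0 ≤ KO ≤ 391.31 cm

The maximum is all hops collinear in one direction: 113.95 + 6.18 + 114.70 + 156.48 = 391.31.
The longest hop is 156.48; the others sum to 234.83. Since 156.48 ≤ 234.83, the path can fold back on itself completely, so the minimum distance is 0.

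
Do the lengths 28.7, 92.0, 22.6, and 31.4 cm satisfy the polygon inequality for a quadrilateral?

For a quadrilateral, each side must be shorter than the sum of the others.
Here the longest side is 92.0, but the remaining 3 sides sum to only 82.7.

No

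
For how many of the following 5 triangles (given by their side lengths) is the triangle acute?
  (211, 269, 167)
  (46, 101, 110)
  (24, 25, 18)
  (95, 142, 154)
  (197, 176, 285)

(211,269,167): 167²+211² = 72410 > 72361 = 269² → acute
(46,101,110): 46²+101² = 12317 > 12100 = 110² → acute
(24,25,18): 18²+24² = 900 > 625 = 25² → acute
(95,142,154): 95²+142² = 29189 > 23716 = 154² → acute
(197,176,285): 176²+197² = 69785 < 81225 = 285² → obtuse
4 of the 5 are acute.

4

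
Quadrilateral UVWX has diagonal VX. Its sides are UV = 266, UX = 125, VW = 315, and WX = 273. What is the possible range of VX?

141 < VX < 391

From triangle UVX: |266 − 125| < VX < 266 + 125, i.e. 141 < VX < 391.
From triangle WVX: 42 < VX < 588.
Both must hold, so VX lies in the intersection.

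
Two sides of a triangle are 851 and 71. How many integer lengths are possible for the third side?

The third side lies in the open interval (780, 922).
Integers from 781 to 921 inclusive: 921 − 781 + 1 = 141.

141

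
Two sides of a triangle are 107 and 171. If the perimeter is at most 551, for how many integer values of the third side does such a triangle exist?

209

Triangle inequality: 64 < x < 278. Perimeter ≤ 551 gives x ≤ 551 − 107 − 171 = 273.
So 64 < x ≤ 273; integers 65 through 273: 209 values.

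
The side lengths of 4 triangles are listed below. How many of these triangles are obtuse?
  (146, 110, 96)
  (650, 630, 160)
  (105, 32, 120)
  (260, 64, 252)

(146,110,96): 96²+110² = 21316 = 146² → right
(650,630,160): 160²+630² = 422500 = 650² → right
(105,32,120): 32²+105² = 12049 < 14400 = 120² → obtuse
(260,64,252): 64²+252² = 67600 = 260² → right
1 of the 4 is obtuse.

1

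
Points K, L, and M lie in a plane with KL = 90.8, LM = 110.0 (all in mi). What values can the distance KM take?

By the triangle inequality, |90.8 − 110.0| ≤ KM ≤ 90.8 + 110.0.

19.2 ≤ KM ≤ 200.8 mi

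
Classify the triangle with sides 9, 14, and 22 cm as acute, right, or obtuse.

obtuse

Compare the square of the longest side to the sum of squares of the other two: 9² + 14² = 277 < 484 = 22².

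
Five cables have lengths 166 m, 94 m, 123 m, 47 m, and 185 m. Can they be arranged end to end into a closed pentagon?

A pentagon exists iff every side is shorter than the sum of the others — equivalently, the longest side is less than the sum of the rest.
Longest side 185 < 430 (sum of the remaining 4), so yes.

Yes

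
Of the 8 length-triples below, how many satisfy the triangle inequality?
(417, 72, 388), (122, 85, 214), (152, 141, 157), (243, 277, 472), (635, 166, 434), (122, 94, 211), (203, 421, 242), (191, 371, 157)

(72,388,417): 72+388 > 417 → valid
(85,122,214): 85+122 ≤ 214 → not valid
(141,152,157): 141+152 > 157 → valid
(243,277,472): 243+277 > 472 → valid
(166,434,635): 166+434 ≤ 635 → not valid
(94,122,211): 94+122 > 211 → valid
(203,242,421): 203+242 > 421 → valid
(157,191,371): 157+191 ≤ 371 → not valid
5 of the 8 triples form a triangle.

5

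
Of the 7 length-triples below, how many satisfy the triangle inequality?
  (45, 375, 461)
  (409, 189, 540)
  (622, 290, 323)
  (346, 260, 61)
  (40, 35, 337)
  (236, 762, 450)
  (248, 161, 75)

1

(45,375,461): 45+375 ≤ 461 → not valid
(189,409,540): 189+409 > 540 → valid
(290,323,622): 290+323 ≤ 622 → not valid
(61,260,346): 61+260 ≤ 346 → not valid
(35,40,337): 35+40 ≤ 337 → not valid
(236,450,762): 236+450 ≤ 762 → not valid
(75,161,248): 75+161 ≤ 248 → not valid
1 of the 7 triples forms a triangle.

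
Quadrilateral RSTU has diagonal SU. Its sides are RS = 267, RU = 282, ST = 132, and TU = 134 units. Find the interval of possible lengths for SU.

From triangle RSU: |267 − 282| < SU < 267 + 282, i.e. 15 < SU < 549.
From triangle TSU: 2 < SU < 266.
Both must hold, so SU lies in the intersection.

15 < SU < 266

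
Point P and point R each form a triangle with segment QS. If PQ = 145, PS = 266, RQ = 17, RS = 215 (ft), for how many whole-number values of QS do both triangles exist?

33

From triangle PQS: 121 < QS < 411.
From triangle RQS: 198 < QS < 232.
Intersection: 198 < QS < 232, so integers 199 through 231: 33 values.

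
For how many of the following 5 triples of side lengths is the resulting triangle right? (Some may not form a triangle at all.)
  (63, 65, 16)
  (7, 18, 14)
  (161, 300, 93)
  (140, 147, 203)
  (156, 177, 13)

(63,65,16): 16²+63² = 4225 = 65² → right
(7,18,14): 7²+14² = 245 < 324 = 18² → obtuse
(161,300,93): 93+161 ≤ 300, not a triangle
(140,147,203): 140²+147² = 41209 = 203² → right
(156,177,13): 13+156 ≤ 177, not a triangle
2 of the 5 are right.

2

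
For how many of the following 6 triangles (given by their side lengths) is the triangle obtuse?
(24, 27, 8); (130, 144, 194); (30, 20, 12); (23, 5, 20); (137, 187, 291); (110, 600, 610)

4

(24,27,8): 8²+24² = 640 < 729 = 27² → obtuse
(130,144,194): 130²+144² = 37636 = 194² → right
(30,20,12): 12²+20² = 544 < 900 = 30² → obtuse
(23,5,20): 5²+20² = 425 < 529 = 23² → obtuse
(137,187,291): 137²+187² = 53738 < 84681 = 291² → obtuse
(110,600,610): 110²+600² = 372100 = 610² → right
4 of the 6 are obtuse.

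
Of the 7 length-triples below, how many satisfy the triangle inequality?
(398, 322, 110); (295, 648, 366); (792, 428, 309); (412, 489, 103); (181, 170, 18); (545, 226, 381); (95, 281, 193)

(110,322,398): 110+322 > 398 → valid
(295,366,648): 295+366 > 648 → valid
(309,428,792): 309+428 ≤ 792 → not valid
(103,412,489): 103+412 > 489 → valid
(18,170,181): 18+170 > 181 → valid
(226,381,545): 226+381 > 545 → valid
(95,193,281): 95+193 > 281 → valid
6 of the 7 triples form a triangle.

6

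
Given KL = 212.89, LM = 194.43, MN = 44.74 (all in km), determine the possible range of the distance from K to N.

The maximum is all hops collinear in one direction: 212.89 + 194.43 + 44.74 = 452.06.
The longest hop is 212.89; the others sum to 239.17. Since 212.89 ≤ 239.17, the path can fold back on itself completely, so the minimum distance is 0.

0 ≤ KN ≤ 452.06 km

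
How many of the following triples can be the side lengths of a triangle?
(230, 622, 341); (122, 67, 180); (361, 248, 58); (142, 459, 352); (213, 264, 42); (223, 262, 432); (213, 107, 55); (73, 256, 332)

3

(230,341,622): 230+341 ≤ 622 → not valid
(67,122,180): 67+122 > 180 → valid
(58,248,361): 58+248 ≤ 361 → not valid
(142,352,459): 142+352 > 459 → valid
(42,213,264): 42+213 ≤ 264 → not valid
(223,262,432): 223+262 > 432 → valid
(55,107,213): 55+107 ≤ 213 → not valid
(73,256,332): 73+256 ≤ 332 → not valid
3 of the 8 triples form a triangle.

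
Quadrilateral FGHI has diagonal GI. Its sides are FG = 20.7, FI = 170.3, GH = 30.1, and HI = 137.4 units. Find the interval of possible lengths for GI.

149.6 < GI < 167.5

From triangle FGI: |20.7 − 170.3| < GI < 20.7 + 170.3, i.e. 149.6 < GI < 191.0.
From triangle HGI: 107.3 < GI < 167.5.
Both must hold, so GI lies in the intersection.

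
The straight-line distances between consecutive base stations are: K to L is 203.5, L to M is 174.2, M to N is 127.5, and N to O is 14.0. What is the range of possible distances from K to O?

The maximum is all hops collinear in one direction: 203.5 + 174.2 + 127.5 + 14.0 = 519.2.
The longest hop is 203.5; the others sum to 315.7. Since 203.5 ≤ 315.7, the path can fold back on itself completely, so the minimum distance is 0.

0 ≤ KO ≤ 519.2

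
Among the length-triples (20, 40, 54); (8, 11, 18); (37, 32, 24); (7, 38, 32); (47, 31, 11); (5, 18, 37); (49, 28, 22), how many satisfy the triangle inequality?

(20,40,54): 20+40 > 54 → valid
(8,11,18): 8+11 > 18 → valid
(24,32,37): 24+32 > 37 → valid
(7,32,38): 7+32 > 38 → valid
(11,31,47): 11+31 ≤ 47 → not valid
(5,18,37): 5+18 ≤ 37 → not valid
(22,28,49): 22+28 > 49 → valid
5 of the 7 triples form a triangle.

5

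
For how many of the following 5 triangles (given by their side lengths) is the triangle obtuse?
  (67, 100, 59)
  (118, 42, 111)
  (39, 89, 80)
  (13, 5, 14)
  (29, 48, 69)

(67,100,59): 59²+67² = 7970 < 10000 = 100² → obtuse
(118,42,111): 42²+111² = 14085 > 13924 = 118² → acute
(39,89,80): 39²+80² = 7921 = 89² → right
(13,5,14): 5²+13² = 194 < 196 = 14² → obtuse
(29,48,69): 29²+48² = 3145 < 4761 = 69² → obtuse
3 of the 5 are obtuse.

3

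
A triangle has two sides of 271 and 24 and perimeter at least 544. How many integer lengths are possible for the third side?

46

Triangle inequality: 247 < x < 295. Perimeter ≥ 544 gives x ≥ 544 − 271 − 24 = 249.
So 249 ≤ x < 295; integers 249 through 294: 46 values.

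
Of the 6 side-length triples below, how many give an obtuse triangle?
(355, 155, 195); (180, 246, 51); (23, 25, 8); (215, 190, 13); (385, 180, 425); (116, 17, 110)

2

(355,155,195): 155+195 ≤ 355, not a triangle
(180,246,51): 51+180 ≤ 246, not a triangle
(23,25,8): 8²+23² = 593 < 625 = 25² → obtuse
(215,190,13): 13+190 ≤ 215, not a triangle
(385,180,425): 180²+385² = 180625 = 425² → right
(116,17,110): 17²+110² = 12389 < 13456 = 116² → obtuse
2 of the 6 are obtuse.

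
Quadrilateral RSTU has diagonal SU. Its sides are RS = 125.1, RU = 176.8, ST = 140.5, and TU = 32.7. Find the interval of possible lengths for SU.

From triangle RSU: |125.1 − 176.8| < SU < 125.1 + 176.8, i.e. 51.7 < SU < 301.9.
From triangle TSU: 107.8 < SU < 173.2.
Both must hold, so SU lies in the intersection.

107.8 < SU < 173.2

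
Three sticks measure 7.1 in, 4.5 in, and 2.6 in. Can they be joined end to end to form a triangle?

The two shorter sides sum to 7.1, exactly equal to the longest side 7.1.
That gives only a degenerate (flat) triangle — the inequality must be strict.

No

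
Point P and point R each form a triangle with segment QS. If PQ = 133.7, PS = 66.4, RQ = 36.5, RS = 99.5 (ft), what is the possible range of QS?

From triangle PQS: |133.7 − 66.4| < QS < 133.7 + 66.4, i.e. 67.3 < QS < 200.1.
From triangle RQS: 63.0 < QS < 136.0.
Both must hold, so QS lies in the intersection.

67.3 < QS < 136.0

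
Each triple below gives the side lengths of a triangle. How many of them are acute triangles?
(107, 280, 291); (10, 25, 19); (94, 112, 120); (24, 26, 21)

(107,280,291): 107²+280² = 89849 > 84681 = 291² → acute
(10,25,19): 10²+19² = 461 < 625 = 25² → obtuse
(94,112,120): 94²+112² = 21380 > 14400 = 120² → acute
(24,26,21): 21²+24² = 1017 > 676 = 26² → acute
3 of the 4 are acute.

3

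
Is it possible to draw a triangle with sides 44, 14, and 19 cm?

No

The longest side is 44, but the other two sum to only 33.
33 < 44, so the triangle inequality fails.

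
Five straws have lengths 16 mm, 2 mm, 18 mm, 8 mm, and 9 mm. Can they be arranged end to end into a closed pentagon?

A pentagon exists iff every side is shorter than the sum of the others — equivalently, the longest side is less than the sum of the rest.
Longest side 18 < 35 (sum of the remaining 4), so yes.

Yes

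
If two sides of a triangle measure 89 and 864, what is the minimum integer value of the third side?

The third side must be strictly greater than |89 − 864| = 775.
The smallest integer above 775 is 776.

776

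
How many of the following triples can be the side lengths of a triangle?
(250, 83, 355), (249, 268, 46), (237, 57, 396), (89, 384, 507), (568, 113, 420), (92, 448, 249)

1

(83,250,355): 83+250 ≤ 355 → not valid
(46,249,268): 46+249 > 268 → valid
(57,237,396): 57+237 ≤ 396 → not valid
(89,384,507): 89+384 ≤ 507 → not valid
(113,420,568): 113+420 ≤ 568 → not valid
(92,249,448): 92+249 ≤ 448 → not valid
1 of the 6 triples forms a triangle.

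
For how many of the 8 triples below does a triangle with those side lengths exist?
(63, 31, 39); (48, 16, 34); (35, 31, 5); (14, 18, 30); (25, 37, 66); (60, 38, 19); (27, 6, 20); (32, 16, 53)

(31,39,63): 31+39 > 63 → valid
(16,34,48): 16+34 > 48 → valid
(5,31,35): 5+31 > 35 → valid
(14,18,30): 14+18 > 30 → valid
(25,37,66): 25+37 ≤ 66 → not valid
(19,38,60): 19+38 ≤ 60 → not valid
(6,20,27): 6+20 ≤ 27 → not valid
(16,32,53): 16+32 ≤ 53 → not valid
4 of the 8 triples form a triangle.

4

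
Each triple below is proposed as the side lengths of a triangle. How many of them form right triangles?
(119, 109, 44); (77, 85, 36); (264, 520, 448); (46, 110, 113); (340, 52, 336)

3

(119,109,44): 44²+109² = 13817 < 14161 = 119² → obtuse
(77,85,36): 36²+77² = 7225 = 85² → right
(264,520,448): 264²+448² = 270400 = 520² → right
(46,110,113): 46²+110² = 14216 > 12769 = 113² → acute
(340,52,336): 52²+336² = 115600 = 340² → right
3 of the 5 are right.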